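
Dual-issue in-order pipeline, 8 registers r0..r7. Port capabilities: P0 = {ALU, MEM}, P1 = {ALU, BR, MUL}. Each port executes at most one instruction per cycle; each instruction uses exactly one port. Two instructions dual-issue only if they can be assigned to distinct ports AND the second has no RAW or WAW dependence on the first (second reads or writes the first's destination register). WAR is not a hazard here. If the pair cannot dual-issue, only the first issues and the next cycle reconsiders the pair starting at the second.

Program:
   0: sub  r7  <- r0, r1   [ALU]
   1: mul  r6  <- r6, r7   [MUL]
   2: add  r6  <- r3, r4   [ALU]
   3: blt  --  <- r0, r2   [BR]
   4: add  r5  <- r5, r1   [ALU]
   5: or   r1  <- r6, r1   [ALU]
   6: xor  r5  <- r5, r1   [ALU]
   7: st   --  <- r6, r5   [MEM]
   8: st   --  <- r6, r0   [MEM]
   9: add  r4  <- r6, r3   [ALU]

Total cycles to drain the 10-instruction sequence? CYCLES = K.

[0] i0  sub  -- RAW r7
[1] i1  mul  -- WAW r6
[2] i2,i3  add;blt  -- pair
[3] i4,i5  add;or  -- pair
[4] i6  xor  -- RAW r5
[5] i7  st  -- no-port MEM/MEM
[6] i8,i9  st;add  -- pair

CYCLES = 7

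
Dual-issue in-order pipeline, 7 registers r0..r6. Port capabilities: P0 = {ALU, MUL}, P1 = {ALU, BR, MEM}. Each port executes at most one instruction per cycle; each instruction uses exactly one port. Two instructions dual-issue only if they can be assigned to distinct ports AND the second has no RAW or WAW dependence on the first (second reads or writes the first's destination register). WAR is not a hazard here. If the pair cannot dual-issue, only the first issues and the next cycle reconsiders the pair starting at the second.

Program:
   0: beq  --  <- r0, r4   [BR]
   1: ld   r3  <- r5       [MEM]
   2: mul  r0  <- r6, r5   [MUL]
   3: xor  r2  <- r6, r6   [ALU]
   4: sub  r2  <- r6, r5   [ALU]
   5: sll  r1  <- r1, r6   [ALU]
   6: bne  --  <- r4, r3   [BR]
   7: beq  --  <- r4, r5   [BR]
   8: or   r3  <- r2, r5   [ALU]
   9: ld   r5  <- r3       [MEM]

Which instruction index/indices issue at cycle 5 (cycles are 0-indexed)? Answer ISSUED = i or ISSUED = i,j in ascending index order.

#0 head=0: beq.BR i0 no-port BR/MEM
#1 head=1: ld.MEM;mul.MUL i1/i2 dual
#2 head=3: xor.ALU i3 WAW r2
#3 head=4: sub.ALU;sll.ALU i4/i5 dual
#4 head=6: bne.BR i6 no-port BR/BR
#5 head=7: beq.BR;or.ALU i7/i8 dual
#6 head=9: ld.MEM i9 tail

ISSUED = 7,8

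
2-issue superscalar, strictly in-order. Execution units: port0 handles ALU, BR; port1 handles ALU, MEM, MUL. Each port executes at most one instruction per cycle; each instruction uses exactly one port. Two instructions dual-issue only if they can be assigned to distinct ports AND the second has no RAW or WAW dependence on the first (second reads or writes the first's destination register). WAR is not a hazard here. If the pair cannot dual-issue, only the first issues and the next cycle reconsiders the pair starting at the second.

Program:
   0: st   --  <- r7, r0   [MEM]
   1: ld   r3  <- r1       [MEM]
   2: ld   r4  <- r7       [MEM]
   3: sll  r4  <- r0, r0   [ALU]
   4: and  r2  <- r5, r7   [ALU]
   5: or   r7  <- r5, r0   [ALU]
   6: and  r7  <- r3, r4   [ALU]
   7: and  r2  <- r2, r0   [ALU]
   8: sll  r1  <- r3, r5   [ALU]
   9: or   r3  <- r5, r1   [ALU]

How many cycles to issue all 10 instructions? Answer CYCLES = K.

t=0 i0:st ; no-port MEM/MEM
t=1 i1:ld ; no-port MEM/MEM
t=2 i2:ld ; WAW r4
t=3 i3+i4:sll;and ; 2-wide
t=4 i5:or ; WAW r7
t=5 i6+i7:and;and ; 2-wide
t=6 i8:sll ; RAW r1
t=7 i9:or ; tail

CYCLES = 8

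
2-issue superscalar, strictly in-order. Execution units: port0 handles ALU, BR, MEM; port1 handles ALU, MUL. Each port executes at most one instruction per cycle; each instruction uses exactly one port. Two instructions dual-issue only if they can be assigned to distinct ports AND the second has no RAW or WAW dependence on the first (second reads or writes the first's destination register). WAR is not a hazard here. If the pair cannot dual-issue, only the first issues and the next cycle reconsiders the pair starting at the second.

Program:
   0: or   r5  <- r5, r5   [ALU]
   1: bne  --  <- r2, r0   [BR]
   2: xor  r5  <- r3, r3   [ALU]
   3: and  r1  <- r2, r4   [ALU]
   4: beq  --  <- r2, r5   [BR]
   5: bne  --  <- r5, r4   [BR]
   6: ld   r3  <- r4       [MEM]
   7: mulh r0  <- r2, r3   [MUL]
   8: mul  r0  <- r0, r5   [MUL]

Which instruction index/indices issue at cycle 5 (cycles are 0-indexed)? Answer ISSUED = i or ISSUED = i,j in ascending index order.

t=0 i0+i1:or+bne ; pair
t=1 i2+i3:xor+and ; pair
t=2 i4:beq ; no-port BR/BR
t=3 i5:bne ; no-port BR/MEM
t=4 i6:ld ; RAW r3
t=5 i7:mulh ; no-port MUL/MUL
t=6 i8:mul ; tail

ISSUED = 7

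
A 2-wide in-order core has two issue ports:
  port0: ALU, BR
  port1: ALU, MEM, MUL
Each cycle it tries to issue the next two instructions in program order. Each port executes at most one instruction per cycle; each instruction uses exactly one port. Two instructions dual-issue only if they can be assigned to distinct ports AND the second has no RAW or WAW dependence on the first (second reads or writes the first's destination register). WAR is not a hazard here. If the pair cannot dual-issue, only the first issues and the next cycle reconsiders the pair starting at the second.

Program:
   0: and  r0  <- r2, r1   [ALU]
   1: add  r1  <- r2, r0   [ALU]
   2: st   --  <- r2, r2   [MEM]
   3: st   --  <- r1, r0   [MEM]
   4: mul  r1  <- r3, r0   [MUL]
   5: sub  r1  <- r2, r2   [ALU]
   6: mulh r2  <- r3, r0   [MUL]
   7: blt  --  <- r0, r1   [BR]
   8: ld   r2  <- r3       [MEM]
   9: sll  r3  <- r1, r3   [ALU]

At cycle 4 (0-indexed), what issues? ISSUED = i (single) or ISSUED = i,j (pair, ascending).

ISSUED = 5,6

0. and @i0  | RAW r0
1. add;st @i1&i2  | pair
2. st @i3  | no-port MEM/MUL
3. mul @i4  | WAW r1
4. sub;mulh @i5&i6  | pair
5. blt;ld @i7&i8  | pair
6. sll @i9  | tail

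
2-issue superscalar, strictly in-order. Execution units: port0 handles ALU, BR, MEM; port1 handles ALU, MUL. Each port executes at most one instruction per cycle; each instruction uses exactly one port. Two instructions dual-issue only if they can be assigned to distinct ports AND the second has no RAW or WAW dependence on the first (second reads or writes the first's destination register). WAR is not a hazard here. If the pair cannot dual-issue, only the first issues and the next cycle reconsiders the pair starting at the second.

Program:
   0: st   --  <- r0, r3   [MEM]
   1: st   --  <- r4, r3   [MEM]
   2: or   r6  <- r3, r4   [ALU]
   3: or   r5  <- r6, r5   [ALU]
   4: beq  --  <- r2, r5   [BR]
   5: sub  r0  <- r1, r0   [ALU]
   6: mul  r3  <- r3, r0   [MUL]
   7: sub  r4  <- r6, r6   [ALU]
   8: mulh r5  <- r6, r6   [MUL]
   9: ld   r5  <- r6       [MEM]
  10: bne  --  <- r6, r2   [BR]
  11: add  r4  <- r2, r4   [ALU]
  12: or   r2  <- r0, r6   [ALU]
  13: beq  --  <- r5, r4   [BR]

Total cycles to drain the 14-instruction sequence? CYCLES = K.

CYCLES = 9

  cy0 -> i0 (st) no-port MEM/MEM
  cy1 -> i1,i2 (st/or) dual
  cy2 -> i3 (or) RAW r5
  cy3 -> i4,i5 (beq/sub) dual
  cy4 -> i6,i7 (mul/sub) dual
  cy5 -> i8 (mulh) WAW r5
  cy6 -> i9 (ld) no-port MEM/BR
  cy7 -> i10,i11 (bne/add) dual
  cy8 -> i12,i13 (or/beq) dual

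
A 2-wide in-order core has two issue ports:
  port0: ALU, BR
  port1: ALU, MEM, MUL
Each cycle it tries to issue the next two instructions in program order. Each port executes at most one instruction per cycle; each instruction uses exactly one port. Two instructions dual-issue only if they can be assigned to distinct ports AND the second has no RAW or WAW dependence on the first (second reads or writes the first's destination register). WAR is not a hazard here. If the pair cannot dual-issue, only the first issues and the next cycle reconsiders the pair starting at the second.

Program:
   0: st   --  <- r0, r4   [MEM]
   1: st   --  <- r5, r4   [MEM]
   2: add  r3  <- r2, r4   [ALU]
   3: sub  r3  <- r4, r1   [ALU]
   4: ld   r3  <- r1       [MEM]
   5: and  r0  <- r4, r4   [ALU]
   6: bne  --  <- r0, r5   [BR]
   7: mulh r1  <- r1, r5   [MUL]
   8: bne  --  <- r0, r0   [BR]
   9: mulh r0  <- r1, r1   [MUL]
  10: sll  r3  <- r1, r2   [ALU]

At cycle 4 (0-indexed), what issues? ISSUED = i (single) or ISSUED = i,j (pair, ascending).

ISSUED = 6,7

  cy0 -> i0 (st) no-port MEM/MEM
  cy1 -> i1/i2 (st;add) pair
  cy2 -> i3 (sub) WAW r3
  cy3 -> i4/i5 (ld;and) pair
  cy4 -> i6/i7 (bne;mulh) pair
  cy5 -> i8/i9 (bne;mulh) pair
  cy6 -> i10 (sll) tail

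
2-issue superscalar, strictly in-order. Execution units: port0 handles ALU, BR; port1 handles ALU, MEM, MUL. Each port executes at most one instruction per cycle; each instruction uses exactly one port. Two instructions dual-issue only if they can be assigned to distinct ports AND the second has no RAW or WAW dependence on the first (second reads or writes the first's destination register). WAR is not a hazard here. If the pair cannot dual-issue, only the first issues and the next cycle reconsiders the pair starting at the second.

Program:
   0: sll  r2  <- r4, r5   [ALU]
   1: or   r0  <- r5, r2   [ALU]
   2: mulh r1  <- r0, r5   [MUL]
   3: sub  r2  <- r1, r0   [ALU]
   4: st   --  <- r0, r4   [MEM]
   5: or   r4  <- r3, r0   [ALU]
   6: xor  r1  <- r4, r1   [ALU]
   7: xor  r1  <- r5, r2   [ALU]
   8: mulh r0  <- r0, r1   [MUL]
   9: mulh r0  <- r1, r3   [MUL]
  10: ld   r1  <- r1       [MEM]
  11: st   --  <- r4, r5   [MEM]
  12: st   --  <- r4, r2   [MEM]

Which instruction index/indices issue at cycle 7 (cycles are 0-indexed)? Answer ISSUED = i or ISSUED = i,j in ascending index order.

c0: i0 sll.ALU  RAW r2
c1: i1 or.ALU  RAW r0
c2: i2 mulh.MUL  RAW r1
c3: i3&i4 sub.ALU st.MEM  2-wide
c4: i5 or.ALU  RAW r4
c5: i6 xor.ALU  WAW r1
c6: i7 xor.ALU  RAW r1
c7: i8 mulh.MUL  no-port MUL/MUL
c8: i9 mulh.MUL  no-port MUL/MEM
c9: i10 ld.MEM  no-port MEM/MEM
c10: i11 st.MEM  no-port MEM/MEM
c11: i12 st.MEM  tail

ISSUED = 8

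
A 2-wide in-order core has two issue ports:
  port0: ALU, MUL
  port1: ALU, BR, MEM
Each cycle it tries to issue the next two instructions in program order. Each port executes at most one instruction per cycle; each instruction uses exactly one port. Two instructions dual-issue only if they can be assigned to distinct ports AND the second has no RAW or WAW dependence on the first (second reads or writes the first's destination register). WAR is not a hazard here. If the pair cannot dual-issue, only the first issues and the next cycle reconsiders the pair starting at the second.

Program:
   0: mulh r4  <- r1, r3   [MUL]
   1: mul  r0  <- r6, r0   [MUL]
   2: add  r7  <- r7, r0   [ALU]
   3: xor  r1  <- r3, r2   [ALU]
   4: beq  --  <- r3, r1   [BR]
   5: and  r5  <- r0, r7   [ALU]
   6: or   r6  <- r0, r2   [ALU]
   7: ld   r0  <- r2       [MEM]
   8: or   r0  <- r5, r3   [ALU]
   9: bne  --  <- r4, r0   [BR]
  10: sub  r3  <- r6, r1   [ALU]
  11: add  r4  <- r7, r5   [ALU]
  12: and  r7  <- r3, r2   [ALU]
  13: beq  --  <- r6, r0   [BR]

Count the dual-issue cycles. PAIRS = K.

PAIRS = 5

c0: i0 mulh.MUL  no-port MUL/MUL
c1: i1 mul.MUL  RAW r0
c2: i2,i3 add.ALU xor.ALU  pair
c3: i4,i5 beq.BR and.ALU  pair
c4: i6,i7 or.ALU ld.MEM  pair
c5: i8 or.ALU  RAW r0
c6: i9,i10 bne.BR sub.ALU  pair
c7: i11,i12 add.ALU and.ALU  pair
c8: i13 beq.BR  tail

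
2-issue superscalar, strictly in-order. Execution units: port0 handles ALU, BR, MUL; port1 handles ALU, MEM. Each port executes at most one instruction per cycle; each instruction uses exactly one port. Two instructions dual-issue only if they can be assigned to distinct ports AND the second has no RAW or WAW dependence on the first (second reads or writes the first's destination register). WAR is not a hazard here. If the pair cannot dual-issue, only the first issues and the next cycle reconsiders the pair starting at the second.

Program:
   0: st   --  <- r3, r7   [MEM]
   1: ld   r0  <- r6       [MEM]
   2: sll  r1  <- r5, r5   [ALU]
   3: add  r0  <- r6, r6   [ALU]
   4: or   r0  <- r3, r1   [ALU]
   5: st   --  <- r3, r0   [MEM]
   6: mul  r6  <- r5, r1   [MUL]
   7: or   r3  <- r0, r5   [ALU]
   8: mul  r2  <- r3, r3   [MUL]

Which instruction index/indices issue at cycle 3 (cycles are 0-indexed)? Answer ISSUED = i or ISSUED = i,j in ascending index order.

ISSUED = 4

#0 head=0: st.MEM i0 no-port MEM/MEM
#1 head=1: ld.MEM sll.ALU i1/i2 pair
#2 head=3: add.ALU i3 WAW r0
#3 head=4: or.ALU i4 RAW r0
#4 head=5: st.MEM mul.MUL i5/i6 pair
#5 head=7: or.ALU i7 RAW r3
#6 head=8: mul.MUL i8 tail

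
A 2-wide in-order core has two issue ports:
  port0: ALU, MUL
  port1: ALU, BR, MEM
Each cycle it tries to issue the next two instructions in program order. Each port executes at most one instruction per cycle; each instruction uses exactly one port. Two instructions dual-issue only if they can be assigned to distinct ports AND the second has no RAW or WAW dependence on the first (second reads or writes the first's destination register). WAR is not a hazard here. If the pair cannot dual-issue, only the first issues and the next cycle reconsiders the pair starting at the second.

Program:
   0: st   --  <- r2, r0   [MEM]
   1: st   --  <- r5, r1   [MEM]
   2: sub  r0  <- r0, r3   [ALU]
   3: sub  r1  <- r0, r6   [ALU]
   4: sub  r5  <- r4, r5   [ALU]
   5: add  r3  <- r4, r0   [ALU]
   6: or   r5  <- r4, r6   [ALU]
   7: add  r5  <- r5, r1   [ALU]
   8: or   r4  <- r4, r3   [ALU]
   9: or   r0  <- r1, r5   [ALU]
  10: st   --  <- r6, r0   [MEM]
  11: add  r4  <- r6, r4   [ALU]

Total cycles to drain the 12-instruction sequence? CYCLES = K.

  cy0 -> i0 (st.MEM) no-port MEM/MEM
  cy1 -> i1+i2 (st.MEM;sub.ALU) dual
  cy2 -> i3+i4 (sub.ALU;sub.ALU) dual
  cy3 -> i5+i6 (add.ALU;or.ALU) dual
  cy4 -> i7+i8 (add.ALU;or.ALU) dual
  cy5 -> i9 (or.ALU) RAW r0
  cy6 -> i10+i11 (st.MEM;add.ALU) dual

CYCLES = 7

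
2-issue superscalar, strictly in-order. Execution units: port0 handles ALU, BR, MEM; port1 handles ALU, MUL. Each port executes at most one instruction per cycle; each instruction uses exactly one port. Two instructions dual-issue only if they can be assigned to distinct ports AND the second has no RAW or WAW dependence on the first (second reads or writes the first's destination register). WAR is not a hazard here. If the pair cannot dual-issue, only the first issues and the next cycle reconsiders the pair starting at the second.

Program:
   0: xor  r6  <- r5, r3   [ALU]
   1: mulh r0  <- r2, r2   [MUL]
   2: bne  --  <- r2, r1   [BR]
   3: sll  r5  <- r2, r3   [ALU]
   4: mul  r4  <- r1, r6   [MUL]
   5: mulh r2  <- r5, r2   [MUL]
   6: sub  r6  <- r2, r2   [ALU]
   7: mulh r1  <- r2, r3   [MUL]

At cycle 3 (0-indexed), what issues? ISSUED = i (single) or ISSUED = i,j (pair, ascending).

ISSUED = 5

[0] i0/i1  xor mulh  -- pair
[1] i2/i3  bne sll  -- pair
[2] i4  mul  -- no-port MUL/MUL
[3] i5  mulh  -- RAW r2
[4] i6/i7  sub mulh  -- pair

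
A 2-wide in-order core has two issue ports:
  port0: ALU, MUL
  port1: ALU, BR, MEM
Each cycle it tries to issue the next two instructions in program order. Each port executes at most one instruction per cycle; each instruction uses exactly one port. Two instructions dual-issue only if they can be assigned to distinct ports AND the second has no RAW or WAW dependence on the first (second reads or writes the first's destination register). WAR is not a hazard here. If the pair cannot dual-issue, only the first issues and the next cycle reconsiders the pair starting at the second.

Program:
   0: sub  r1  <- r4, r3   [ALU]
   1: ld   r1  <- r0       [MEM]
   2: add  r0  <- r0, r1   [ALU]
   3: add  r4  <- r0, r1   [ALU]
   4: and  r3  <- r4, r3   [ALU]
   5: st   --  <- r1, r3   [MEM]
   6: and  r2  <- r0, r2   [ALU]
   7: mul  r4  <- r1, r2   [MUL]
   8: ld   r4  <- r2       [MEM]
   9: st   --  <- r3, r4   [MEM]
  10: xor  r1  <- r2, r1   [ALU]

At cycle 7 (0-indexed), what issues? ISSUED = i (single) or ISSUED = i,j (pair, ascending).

ISSUED = 8

c0: i0 sub.ALU  WAW r1
c1: i1 ld.MEM  RAW r1
c2: i2 add.ALU  RAW r0
c3: i3 add.ALU  RAW r4
c4: i4 and.ALU  RAW r3
c5: i5&i6 st.MEM+and.ALU  pair
c6: i7 mul.MUL  WAW r4
c7: i8 ld.MEM  no-port MEM/MEM
c8: i9&i10 st.MEM+xor.ALU  pair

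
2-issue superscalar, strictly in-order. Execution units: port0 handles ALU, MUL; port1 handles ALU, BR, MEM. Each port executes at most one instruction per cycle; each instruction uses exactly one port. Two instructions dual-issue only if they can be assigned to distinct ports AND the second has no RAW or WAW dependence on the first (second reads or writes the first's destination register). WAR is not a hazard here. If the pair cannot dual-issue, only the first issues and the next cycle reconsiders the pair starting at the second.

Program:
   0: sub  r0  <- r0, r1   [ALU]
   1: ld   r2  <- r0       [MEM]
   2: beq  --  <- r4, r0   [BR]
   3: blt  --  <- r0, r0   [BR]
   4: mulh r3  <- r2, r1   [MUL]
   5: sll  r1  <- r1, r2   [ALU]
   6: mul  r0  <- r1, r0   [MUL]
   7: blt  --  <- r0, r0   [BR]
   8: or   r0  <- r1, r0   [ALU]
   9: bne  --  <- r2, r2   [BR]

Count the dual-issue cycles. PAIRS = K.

PAIRS = 2

  cy0 -> i0 (sub.ALU) RAW r0
  cy1 -> i1 (ld.MEM) no-port MEM/BR
  cy2 -> i2 (beq.BR) no-port BR/BR
  cy3 -> i3&i4 (blt.BR mulh.MUL) pair
  cy4 -> i5 (sll.ALU) RAW r1
  cy5 -> i6 (mul.MUL) RAW r0
  cy6 -> i7&i8 (blt.BR or.ALU) pair
  cy7 -> i9 (bne.BR) tail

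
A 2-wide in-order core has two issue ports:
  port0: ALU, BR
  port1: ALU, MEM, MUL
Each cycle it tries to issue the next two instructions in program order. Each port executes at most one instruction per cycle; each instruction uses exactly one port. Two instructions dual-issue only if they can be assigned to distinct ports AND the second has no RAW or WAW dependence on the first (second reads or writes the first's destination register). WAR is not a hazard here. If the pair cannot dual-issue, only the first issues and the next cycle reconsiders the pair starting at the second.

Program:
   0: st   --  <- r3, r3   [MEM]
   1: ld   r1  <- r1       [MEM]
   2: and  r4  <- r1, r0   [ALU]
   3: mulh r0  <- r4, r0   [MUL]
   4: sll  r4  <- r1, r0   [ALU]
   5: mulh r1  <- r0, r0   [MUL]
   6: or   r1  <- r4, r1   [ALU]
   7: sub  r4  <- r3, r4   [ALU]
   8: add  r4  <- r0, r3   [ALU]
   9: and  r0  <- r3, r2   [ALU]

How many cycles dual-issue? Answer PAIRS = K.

PAIRS = 3

t=0 i0:st ; no-port MEM/MEM
t=1 i1:ld ; RAW r1
t=2 i2:and ; RAW r4
t=3 i3:mulh ; RAW r0
t=4 i4/i5:sll+mulh ; 2-wide
t=5 i6/i7:or+sub ; 2-wide
t=6 i8/i9:add+and ; 2-wide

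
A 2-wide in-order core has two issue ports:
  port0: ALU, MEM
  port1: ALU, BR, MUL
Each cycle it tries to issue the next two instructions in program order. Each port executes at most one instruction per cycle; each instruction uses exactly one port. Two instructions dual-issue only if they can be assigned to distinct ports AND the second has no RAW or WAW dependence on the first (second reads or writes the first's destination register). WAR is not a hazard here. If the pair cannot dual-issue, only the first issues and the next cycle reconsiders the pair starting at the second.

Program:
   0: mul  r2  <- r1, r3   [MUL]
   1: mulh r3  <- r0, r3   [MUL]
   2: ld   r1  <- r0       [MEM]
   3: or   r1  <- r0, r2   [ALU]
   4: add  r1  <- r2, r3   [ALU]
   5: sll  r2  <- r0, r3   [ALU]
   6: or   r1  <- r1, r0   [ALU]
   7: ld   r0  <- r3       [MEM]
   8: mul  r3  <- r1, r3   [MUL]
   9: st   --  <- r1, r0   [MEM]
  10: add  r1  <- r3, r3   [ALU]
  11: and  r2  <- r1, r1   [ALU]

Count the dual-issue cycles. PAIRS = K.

#0 head=0: mul.MUL i0 no-port MUL/MUL
#1 head=1: mulh.MUL;ld.MEM i1+i2 2-wide
#2 head=3: or.ALU i3 WAW r1
#3 head=4: add.ALU;sll.ALU i4+i5 2-wide
#4 head=6: or.ALU;ld.MEM i6+i7 2-wide
#5 head=8: mul.MUL;st.MEM i8+i9 2-wide
#6 head=10: add.ALU i10 RAW r1
#7 head=11: and.ALU i11 tail

PAIRS = 4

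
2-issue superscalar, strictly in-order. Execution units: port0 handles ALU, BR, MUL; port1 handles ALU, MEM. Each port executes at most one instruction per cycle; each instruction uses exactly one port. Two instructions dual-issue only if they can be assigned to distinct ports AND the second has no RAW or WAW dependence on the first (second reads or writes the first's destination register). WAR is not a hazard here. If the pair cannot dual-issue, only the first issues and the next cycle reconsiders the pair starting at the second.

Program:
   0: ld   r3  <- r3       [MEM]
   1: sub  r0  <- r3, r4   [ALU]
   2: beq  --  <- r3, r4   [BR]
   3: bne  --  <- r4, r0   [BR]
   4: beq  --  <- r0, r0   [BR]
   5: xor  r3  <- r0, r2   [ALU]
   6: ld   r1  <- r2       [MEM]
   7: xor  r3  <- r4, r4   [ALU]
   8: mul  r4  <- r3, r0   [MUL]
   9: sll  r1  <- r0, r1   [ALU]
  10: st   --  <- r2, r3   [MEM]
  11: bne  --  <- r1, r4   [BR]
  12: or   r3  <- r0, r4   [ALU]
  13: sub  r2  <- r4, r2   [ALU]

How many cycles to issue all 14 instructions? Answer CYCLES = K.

c0: i0 ld  RAW r3
c1: i1,i2 sub;beq  pair
c2: i3 bne  no-port BR/BR
c3: i4,i5 beq;xor  pair
c4: i6,i7 ld;xor  pair
c5: i8,i9 mul;sll  pair
c6: i10,i11 st;bne  pair
c7: i12,i13 or;sub  pair

CYCLES = 8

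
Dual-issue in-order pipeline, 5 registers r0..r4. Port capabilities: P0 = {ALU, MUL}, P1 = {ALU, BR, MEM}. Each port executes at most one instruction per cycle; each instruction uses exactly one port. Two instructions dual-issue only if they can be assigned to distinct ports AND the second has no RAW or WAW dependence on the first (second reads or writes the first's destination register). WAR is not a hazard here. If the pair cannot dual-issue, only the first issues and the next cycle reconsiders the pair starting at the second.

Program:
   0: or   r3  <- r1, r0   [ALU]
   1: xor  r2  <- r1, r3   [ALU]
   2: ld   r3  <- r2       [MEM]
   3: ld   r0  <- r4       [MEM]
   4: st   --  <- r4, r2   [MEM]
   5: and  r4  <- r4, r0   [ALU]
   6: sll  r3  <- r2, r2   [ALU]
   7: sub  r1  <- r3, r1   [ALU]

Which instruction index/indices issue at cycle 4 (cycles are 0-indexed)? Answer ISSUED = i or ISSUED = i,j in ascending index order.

0. or.ALU @i0  | RAW r3
1. xor.ALU @i1  | RAW r2
2. ld.MEM @i2  | no-port MEM/MEM
3. ld.MEM @i3  | no-port MEM/MEM
4. st.MEM;and.ALU @i4+i5  | dual
5. sll.ALU @i6  | RAW r3
6. sub.ALU @i7  | tail

ISSUED = 4,5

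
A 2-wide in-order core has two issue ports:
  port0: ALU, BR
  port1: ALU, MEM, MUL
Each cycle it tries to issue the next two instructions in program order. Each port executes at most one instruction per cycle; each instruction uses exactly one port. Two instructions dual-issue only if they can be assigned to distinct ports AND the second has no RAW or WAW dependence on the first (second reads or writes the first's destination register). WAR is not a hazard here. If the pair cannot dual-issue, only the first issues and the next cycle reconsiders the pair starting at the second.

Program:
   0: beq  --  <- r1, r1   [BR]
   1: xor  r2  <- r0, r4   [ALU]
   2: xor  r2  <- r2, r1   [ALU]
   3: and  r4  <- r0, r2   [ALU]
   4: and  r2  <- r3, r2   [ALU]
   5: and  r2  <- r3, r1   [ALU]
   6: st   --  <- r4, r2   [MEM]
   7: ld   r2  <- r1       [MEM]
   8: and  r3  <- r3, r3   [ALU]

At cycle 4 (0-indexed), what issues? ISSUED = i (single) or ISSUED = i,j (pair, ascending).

ISSUED = 6

  cy0 -> i0/i1 (beq+xor) pair
  cy1 -> i2 (xor) RAW r2
  cy2 -> i3/i4 (and+and) pair
  cy3 -> i5 (and) RAW r2
  cy4 -> i6 (st) no-port MEM/MEM
  cy5 -> i7/i8 (ld+and) pair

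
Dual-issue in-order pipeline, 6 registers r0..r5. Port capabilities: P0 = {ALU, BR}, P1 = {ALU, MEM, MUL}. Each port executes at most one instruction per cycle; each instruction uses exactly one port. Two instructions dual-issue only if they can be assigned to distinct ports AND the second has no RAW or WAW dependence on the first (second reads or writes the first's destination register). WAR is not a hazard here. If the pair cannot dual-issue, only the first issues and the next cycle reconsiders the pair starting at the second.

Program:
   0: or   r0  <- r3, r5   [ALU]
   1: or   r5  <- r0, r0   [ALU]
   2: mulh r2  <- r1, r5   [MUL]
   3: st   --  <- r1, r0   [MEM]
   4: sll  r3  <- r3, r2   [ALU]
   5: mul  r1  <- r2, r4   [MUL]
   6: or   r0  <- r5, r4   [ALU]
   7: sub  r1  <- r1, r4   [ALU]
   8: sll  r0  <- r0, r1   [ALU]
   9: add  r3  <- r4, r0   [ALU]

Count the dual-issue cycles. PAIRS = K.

0. or.ALU @i0  | RAW r0
1. or.ALU @i1  | RAW r5
2. mulh.MUL @i2  | no-port MUL/MEM
3. st.MEM+sll.ALU @i3+i4  | pair
4. mul.MUL+or.ALU @i5+i6  | pair
5. sub.ALU @i7  | RAW r1
6. sll.ALU @i8  | RAW r0
7. add.ALU @i9  | tail

PAIRS = 2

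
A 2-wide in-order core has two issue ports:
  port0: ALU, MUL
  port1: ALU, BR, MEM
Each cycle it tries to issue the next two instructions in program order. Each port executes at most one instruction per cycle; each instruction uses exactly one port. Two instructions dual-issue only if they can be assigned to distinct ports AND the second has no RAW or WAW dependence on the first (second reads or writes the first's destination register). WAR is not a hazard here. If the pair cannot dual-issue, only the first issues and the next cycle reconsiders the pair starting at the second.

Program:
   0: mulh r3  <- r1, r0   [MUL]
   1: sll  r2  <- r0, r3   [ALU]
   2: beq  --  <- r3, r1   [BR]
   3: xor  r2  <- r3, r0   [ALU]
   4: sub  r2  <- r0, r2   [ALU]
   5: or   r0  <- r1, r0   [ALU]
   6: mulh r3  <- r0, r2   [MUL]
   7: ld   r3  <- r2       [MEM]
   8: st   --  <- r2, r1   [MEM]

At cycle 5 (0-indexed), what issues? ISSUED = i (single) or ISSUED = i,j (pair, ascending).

0. mulh.MUL @i0  | RAW r3
1. sll.ALU/beq.BR @i1&i2  | pair
2. xor.ALU @i3  | RAW+WAW r2
3. sub.ALU/or.ALU @i4&i5  | pair
4. mulh.MUL @i6  | WAW r3
5. ld.MEM @i7  | no-port MEM/MEM
6. st.MEM @i8  | tail

ISSUED = 7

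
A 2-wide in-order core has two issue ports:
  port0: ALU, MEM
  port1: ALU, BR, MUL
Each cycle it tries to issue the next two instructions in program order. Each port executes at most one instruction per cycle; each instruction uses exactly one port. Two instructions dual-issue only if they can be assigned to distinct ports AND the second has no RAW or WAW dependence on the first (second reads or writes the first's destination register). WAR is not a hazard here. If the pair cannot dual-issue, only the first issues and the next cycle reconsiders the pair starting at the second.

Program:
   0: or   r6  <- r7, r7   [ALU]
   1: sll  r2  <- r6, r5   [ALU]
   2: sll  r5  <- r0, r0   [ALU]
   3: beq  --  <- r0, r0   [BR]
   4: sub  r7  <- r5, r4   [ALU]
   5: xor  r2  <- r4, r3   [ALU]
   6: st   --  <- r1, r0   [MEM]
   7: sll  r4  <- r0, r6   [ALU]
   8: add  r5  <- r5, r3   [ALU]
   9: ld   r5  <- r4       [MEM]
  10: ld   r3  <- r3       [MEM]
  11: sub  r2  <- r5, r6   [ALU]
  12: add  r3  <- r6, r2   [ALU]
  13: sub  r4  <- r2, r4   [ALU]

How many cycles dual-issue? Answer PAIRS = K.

t=0 i0:or ; RAW r6
t=1 i1,i2:sll/sll ; pair
t=2 i3,i4:beq/sub ; pair
t=3 i5,i6:xor/st ; pair
t=4 i7,i8:sll/add ; pair
t=5 i9:ld ; no-port MEM/MEM
t=6 i10,i11:ld/sub ; pair
t=7 i12,i13:add/sub ; pair

PAIRS = 6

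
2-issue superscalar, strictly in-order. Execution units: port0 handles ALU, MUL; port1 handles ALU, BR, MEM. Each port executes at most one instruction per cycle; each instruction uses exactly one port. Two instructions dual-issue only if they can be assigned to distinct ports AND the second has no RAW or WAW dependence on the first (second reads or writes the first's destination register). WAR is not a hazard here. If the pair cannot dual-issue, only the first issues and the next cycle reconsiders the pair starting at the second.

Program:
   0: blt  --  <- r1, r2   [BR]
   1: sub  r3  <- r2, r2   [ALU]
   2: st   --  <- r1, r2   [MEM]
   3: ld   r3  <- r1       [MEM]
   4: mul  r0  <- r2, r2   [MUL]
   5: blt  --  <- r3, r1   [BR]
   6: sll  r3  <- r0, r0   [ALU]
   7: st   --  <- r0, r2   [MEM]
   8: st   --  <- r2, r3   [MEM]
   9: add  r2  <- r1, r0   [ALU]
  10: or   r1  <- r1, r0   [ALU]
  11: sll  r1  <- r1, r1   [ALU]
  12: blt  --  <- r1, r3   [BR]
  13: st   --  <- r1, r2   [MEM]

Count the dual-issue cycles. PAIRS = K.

PAIRS = 4

0. blt.BR;sub.ALU @i0,i1  | 2-wide
1. st.MEM @i2  | no-port MEM/MEM
2. ld.MEM;mul.MUL @i3,i4  | 2-wide
3. blt.BR;sll.ALU @i5,i6  | 2-wide
4. st.MEM @i7  | no-port MEM/MEM
5. st.MEM;add.ALU @i8,i9  | 2-wide
6. or.ALU @i10  | RAW+WAW r1
7. sll.ALU @i11  | RAW r1
8. blt.BR @i12  | no-port BR/MEM
9. st.MEM @i13  | tail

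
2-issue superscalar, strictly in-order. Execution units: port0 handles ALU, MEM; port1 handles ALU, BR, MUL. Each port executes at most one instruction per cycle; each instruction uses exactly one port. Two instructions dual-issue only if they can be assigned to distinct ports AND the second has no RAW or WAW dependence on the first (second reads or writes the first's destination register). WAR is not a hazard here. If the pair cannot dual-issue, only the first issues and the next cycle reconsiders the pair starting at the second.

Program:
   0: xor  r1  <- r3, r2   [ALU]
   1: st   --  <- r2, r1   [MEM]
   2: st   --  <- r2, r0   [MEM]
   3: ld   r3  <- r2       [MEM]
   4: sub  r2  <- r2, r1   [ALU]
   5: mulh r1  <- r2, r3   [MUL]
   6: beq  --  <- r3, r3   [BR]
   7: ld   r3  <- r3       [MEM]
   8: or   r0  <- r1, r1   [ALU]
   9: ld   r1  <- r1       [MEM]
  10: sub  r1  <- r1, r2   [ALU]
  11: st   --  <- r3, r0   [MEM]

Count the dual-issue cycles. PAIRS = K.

PAIRS = 4

  cy0 -> i0 (xor) RAW r1
  cy1 -> i1 (st) no-port MEM/MEM
  cy2 -> i2 (st) no-port MEM/MEM
  cy3 -> i3&i4 (ld+sub) dual
  cy4 -> i5 (mulh) no-port MUL/BR
  cy5 -> i6&i7 (beq+ld) dual
  cy6 -> i8&i9 (or+ld) dual
  cy7 -> i10&i11 (sub+st) dual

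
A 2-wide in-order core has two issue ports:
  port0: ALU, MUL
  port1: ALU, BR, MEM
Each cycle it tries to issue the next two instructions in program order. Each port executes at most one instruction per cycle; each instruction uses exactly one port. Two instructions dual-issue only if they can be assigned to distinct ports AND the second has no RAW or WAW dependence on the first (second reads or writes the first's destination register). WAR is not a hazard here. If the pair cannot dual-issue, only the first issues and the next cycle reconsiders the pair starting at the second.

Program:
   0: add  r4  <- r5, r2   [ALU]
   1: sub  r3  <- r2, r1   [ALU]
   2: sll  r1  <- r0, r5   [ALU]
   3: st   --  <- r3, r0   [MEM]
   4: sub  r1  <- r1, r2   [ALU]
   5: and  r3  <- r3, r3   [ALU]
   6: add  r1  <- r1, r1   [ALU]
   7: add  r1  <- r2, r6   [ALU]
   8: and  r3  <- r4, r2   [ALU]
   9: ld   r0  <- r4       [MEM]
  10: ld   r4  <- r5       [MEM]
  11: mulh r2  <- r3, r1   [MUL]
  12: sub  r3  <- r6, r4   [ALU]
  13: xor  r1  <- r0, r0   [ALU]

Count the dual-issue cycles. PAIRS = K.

  cy0 -> i0/i1 (add.ALU;sub.ALU) pair
  cy1 -> i2/i3 (sll.ALU;st.MEM) pair
  cy2 -> i4/i5 (sub.ALU;and.ALU) pair
  cy3 -> i6 (add.ALU) WAW r1
  cy4 -> i7/i8 (add.ALU;and.ALU) pair
  cy5 -> i9 (ld.MEM) no-port MEM/MEM
  cy6 -> i10/i11 (ld.MEM;mulh.MUL) pair
  cy7 -> i12/i13 (sub.ALU;xor.ALU) pair

PAIRS = 6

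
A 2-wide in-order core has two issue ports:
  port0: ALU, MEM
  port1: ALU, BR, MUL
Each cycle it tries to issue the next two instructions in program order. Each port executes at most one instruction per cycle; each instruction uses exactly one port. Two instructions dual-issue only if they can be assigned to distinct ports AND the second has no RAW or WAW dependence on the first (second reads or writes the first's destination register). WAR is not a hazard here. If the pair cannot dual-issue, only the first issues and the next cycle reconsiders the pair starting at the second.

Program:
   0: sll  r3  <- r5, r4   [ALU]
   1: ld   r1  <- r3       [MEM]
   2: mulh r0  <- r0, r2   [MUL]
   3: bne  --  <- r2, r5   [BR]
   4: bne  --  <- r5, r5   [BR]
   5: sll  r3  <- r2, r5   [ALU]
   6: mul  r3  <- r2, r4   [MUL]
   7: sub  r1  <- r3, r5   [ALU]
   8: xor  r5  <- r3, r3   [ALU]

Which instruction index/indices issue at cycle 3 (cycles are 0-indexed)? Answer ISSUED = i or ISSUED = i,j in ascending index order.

0. sll.ALU @i0  | RAW r3
1. ld.MEM;mulh.MUL @i1/i2  | 2-wide
2. bne.BR @i3  | no-port BR/BR
3. bne.BR;sll.ALU @i4/i5  | 2-wide
4. mul.MUL @i6  | RAW r3
5. sub.ALU;xor.ALU @i7/i8  | 2-wide

ISSUED = 4,5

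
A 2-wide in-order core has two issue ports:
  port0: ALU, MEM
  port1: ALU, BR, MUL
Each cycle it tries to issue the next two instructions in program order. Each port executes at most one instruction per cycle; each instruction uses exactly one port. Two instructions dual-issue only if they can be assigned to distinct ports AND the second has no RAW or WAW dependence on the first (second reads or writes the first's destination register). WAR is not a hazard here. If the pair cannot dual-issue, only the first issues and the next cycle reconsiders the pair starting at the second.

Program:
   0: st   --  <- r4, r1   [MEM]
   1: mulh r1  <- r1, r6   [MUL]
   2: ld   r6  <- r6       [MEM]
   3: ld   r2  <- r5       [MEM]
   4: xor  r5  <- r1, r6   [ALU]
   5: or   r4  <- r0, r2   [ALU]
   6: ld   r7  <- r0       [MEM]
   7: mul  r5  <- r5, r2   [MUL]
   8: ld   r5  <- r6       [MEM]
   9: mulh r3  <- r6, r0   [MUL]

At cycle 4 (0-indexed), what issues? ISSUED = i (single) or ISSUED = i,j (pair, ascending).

  cy0 -> i0&i1 (st;mulh) pair
  cy1 -> i2 (ld) no-port MEM/MEM
  cy2 -> i3&i4 (ld;xor) pair
  cy3 -> i5&i6 (or;ld) pair
  cy4 -> i7 (mul) WAW r5
  cy5 -> i8&i9 (ld;mulh) pair

ISSUED = 7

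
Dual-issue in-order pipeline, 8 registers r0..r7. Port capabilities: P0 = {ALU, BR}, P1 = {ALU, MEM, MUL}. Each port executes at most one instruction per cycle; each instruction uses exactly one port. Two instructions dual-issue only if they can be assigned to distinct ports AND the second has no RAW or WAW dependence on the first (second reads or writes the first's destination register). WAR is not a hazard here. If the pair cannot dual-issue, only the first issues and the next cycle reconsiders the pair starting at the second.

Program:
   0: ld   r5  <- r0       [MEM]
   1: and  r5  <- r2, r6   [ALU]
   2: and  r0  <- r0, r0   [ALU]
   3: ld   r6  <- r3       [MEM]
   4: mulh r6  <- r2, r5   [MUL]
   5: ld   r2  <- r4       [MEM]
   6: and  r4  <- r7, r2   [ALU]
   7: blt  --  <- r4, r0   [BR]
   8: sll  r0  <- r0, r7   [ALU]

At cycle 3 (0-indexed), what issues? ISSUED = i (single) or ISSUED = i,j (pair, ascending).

c0: i0 ld  WAW r5
c1: i1+i2 and;and  dual
c2: i3 ld  no-port MEM/MUL
c3: i4 mulh  no-port MUL/MEM
c4: i5 ld  RAW r2
c5: i6 and  RAW r4
c6: i7+i8 blt;sll  dual

ISSUED = 4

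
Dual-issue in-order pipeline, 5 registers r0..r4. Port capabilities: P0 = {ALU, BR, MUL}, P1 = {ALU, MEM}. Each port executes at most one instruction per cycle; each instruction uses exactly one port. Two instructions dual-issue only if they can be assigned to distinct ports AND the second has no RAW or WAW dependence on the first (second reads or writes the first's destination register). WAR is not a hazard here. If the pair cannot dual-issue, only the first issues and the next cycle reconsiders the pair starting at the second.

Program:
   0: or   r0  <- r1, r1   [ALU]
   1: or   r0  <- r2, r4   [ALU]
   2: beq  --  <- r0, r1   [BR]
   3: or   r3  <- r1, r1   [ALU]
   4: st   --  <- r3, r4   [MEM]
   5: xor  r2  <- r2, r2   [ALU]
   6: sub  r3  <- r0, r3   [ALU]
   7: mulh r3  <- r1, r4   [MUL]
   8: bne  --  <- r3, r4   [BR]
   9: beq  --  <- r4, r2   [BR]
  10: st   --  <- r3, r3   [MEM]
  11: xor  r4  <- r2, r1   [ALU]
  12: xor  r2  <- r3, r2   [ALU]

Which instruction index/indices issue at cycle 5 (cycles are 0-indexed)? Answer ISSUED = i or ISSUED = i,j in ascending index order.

[0] i0  or  -- WAW r0
[1] i1  or  -- RAW r0
[2] i2+i3  beq/or  -- 2-wide
[3] i4+i5  st/xor  -- 2-wide
[4] i6  sub  -- WAW r3
[5] i7  mulh  -- no-port MUL/BR
[6] i8  bne  -- no-port BR/BR
[7] i9+i10  beq/st  -- 2-wide
[8] i11+i12  xor/xor  -- 2-wide

ISSUED = 7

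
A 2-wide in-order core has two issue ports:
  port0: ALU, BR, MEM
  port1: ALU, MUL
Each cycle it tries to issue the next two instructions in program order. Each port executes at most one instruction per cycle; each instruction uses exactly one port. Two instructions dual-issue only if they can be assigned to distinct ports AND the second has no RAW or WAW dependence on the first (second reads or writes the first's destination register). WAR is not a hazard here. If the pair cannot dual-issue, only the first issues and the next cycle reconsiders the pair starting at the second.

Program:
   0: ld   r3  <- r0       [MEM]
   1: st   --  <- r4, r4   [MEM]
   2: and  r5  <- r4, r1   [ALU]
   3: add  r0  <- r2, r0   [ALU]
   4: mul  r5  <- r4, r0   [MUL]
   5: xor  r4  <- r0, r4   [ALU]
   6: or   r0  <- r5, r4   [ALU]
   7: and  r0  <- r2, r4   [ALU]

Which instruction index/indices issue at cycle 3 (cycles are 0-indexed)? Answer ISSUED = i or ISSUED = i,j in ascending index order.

0. ld.MEM @i0  | no-port MEM/MEM
1. st.MEM+and.ALU @i1/i2  | 2-wide
2. add.ALU @i3  | RAW r0
3. mul.MUL+xor.ALU @i4/i5  | 2-wide
4. or.ALU @i6  | WAW r0
5. and.ALU @i7  | tail

ISSUED = 4,5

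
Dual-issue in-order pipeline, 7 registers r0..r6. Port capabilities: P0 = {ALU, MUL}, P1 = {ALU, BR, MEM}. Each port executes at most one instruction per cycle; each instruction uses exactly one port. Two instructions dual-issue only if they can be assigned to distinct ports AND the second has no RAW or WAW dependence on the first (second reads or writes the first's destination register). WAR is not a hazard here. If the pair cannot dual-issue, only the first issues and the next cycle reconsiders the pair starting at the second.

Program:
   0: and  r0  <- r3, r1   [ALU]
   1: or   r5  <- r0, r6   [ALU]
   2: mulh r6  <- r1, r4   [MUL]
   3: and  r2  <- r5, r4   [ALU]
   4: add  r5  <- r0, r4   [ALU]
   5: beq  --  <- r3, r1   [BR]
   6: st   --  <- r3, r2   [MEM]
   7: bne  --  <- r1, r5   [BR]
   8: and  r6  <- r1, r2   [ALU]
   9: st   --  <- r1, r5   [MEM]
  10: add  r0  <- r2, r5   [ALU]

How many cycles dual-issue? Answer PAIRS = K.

PAIRS = 4

#0 head=0: and i0 RAW r0
#1 head=1: or mulh i1+i2 pair
#2 head=3: and add i3+i4 pair
#3 head=5: beq i5 no-port BR/MEM
#4 head=6: st i6 no-port MEM/BR
#5 head=7: bne and i7+i8 pair
#6 head=9: st add i9+i10 pair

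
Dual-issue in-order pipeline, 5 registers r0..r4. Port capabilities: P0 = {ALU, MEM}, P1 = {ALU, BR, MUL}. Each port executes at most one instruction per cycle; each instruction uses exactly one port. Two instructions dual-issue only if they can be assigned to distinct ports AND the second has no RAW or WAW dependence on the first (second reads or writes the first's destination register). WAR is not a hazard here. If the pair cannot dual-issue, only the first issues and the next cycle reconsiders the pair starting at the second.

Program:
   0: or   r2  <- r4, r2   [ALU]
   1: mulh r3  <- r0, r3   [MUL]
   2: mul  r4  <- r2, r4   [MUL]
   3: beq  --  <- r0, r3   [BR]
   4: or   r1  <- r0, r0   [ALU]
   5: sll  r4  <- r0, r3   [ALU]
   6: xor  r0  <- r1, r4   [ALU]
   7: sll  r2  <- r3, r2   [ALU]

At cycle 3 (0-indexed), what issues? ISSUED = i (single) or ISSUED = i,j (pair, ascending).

ISSUED = 5

  cy0 -> i0+i1 (or mulh) 2-wide
  cy1 -> i2 (mul) no-port MUL/BR
  cy2 -> i3+i4 (beq or) 2-wide
  cy3 -> i5 (sll) RAW r4
  cy4 -> i6+i7 (xor sll) 2-wide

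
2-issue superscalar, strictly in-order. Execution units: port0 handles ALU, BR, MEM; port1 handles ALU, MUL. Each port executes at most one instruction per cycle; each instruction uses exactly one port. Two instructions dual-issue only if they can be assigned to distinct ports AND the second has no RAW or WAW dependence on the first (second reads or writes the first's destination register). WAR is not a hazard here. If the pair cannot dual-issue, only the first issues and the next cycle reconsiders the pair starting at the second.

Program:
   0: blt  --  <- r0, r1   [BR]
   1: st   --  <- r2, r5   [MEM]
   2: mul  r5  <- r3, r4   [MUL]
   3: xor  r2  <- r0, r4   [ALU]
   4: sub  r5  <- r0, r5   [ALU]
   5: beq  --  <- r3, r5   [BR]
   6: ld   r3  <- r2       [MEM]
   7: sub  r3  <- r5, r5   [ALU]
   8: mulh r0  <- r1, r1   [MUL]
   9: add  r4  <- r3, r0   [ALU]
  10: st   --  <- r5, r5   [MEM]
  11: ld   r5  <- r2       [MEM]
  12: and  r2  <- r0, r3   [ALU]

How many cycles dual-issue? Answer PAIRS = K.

  cy0 -> i0 (blt.BR) no-port BR/MEM
  cy1 -> i1&i2 (st.MEM mul.MUL) 2-wide
  cy2 -> i3&i4 (xor.ALU sub.ALU) 2-wide
  cy3 -> i5 (beq.BR) no-port BR/MEM
  cy4 -> i6 (ld.MEM) WAW r3
  cy5 -> i7&i8 (sub.ALU mulh.MUL) 2-wide
  cy6 -> i9&i10 (add.ALU st.MEM) 2-wide
  cy7 -> i11&i12 (ld.MEM and.ALU) 2-wide

PAIRS = 5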